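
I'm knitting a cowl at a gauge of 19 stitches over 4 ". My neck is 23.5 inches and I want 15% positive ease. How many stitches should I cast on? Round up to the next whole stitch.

Finished = 23.5 × 1.15 = 27.02 in.
19 / 4 = 4.75 sts per inch.
27.02 × 4.75 = 128.37 sts.
→ 129 sts.

Cast on 129 stitches.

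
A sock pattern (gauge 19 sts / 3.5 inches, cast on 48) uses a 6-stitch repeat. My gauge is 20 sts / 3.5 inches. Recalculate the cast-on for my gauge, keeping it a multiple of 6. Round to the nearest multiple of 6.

48 × 20 / 19 = 50.53.
Nearest multiple of 6: 48.

Cast on 48 stitches.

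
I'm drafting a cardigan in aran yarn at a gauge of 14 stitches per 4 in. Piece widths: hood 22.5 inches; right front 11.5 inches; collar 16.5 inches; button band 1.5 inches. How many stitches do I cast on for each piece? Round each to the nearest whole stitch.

Rate = 14/4 = 3.5 sts per in.
hood: 22.5 × 3.5 = 78.75 → 79.
right front: 11.5 × 3.5 = 40.25 → 40.
collar: 16.5 × 3.5 = 57.75 → 58.
button band: 1.5 × 3.5 = 5.25 → 5.

hood 79; right front 40; collar 58; button band 5.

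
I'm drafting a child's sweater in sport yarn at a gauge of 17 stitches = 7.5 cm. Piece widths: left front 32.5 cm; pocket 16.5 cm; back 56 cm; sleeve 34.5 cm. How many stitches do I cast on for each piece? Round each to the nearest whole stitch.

left front 74; pocket 37; back 127; sleeve 78.

Rate = 17/7.5 = 2.267 sts per cm.
left front: 32.5 × 2.267 = 73.67 → 74.
pocket: 16.5 × 2.267 = 37.40 → 37.
back: 56 × 2.267 = 126.93 → 127.
sleeve: 34.5 × 2.267 = 78.20 → 78.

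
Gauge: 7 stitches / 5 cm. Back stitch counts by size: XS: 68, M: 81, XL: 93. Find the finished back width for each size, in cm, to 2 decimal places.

7/5 = 1.4 sts per cm.
XS: 68 / 1.4 = 48.571 → 48.57 cm.
M: 81 / 1.4 = 57.857 → 57.86 cm.
XL: 93 / 1.4 = 66.429 → 66.43 cm.

XS 48.57 cm; M 57.86 cm; XL 66.43 cm.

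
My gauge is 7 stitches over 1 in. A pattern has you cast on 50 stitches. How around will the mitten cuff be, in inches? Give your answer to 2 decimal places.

7.14 inches.

7 stitches / 1 inch = 7 stitches per inch.
50 / 7 = 7.143 inches.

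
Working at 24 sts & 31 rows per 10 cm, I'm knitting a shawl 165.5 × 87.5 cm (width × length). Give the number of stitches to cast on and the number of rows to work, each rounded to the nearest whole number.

Cast on 397 stitches and work 271 rows.

Stitch gauge = 24/10 = 2.4 sts/cm; 165.5 × 2.4 = 397.20 → 397 sts.
Row gauge = 31/10 = 3.1 rows/cm; 87.5 × 3.1 = 271.25 → 271 rows.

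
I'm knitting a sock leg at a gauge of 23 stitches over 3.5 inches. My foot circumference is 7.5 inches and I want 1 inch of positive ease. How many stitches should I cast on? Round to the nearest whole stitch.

Cast on 56 stitches.

Finished = 7.5 + 1 = 8.5 in.
23 / 3.5 = 6.571 sts per inch.
8.50 × 6.571 = 55.86 sts.
→ 56 sts.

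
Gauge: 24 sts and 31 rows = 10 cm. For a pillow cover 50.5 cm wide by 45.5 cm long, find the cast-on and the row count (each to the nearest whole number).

Stitch gauge = 24/10 = 2.4 sts/cm; 50.5 × 2.4 = 121.20 → 121 sts.
Row gauge = 31/10 = 3.1 rows/cm; 45.5 × 3.1 = 141.05 → 141 rows.

Cast on 121 stitches and work 141 rows.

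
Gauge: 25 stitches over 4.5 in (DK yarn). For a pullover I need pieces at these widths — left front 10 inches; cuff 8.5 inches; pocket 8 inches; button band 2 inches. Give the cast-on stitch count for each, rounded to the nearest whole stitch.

left front 56; cuff 47; pocket 44; button band 11.

Rate = 25/4.5 = 5.556 sts per in.
left front: 10 × 5.556 = 55.56 → 56.
cuff: 8.5 × 5.556 = 47.22 → 47.
pocket: 8 × 5.556 = 44.44 → 44.
button band: 2 × 5.556 = 11.11 → 11.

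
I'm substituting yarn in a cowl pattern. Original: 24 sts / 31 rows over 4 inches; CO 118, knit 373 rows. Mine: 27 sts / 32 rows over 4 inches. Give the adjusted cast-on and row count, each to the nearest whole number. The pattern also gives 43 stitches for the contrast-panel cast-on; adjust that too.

Cast on 133 stitches; work 385 rows; contrast-panel cast-on 48 stitches.

Stitches: 118 × 27/24 = 132.75 → 133.
Rows: 373 × 32/31 = 385.03 → 385.
contrast-panel cast-on: 43 × 27/24 = 48.38 → 48.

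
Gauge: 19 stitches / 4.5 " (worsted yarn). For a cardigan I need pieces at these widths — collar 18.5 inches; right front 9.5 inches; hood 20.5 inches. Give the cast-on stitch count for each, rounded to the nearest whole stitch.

Rate = 19/4.5 = 4.222 sts per in.
collar: 18.5 × 4.222 = 78.11 → 78.
right front: 9.5 × 4.222 = 40.11 → 40.
hood: 20.5 × 4.222 = 86.56 → 87.

collar 78; right front 40; hood 87.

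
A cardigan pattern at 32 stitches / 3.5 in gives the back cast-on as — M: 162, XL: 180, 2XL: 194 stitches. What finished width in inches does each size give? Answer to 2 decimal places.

32/3.5 = 9.143 sts per in.
M: 162 / 9.143 = 17.719 → 17.72 in.
XL: 180 / 9.143 = 19.688 → 19.69 in.
2XL: 194 / 9.143 = 21.219 → 21.22 in.

M 17.72 inches; XL 19.69 inches; 2XL 21.22 inches.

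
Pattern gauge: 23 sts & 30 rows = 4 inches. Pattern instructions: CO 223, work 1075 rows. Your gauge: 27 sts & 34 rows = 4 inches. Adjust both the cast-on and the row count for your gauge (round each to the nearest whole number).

Stitches: 223 × 27/23 = 261.78 → 262.
Rows: 1075 × 34/30 = 1218.33 → 1218.

Cast on 262 stitches; work 1218 rows.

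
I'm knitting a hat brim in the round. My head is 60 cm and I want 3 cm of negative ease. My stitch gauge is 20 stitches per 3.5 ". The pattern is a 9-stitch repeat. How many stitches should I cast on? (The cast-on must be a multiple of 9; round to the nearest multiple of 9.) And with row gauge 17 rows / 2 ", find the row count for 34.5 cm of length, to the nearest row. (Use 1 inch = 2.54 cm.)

Finished = 60 − 3 = 57 cm.
57 cm × 1/2.54 = 22.44 inches.
20/3.5 = 5.714 sts per in; 22.44 × 5.714 = 128.23 sts.
Nearest multiple of 9 → 126.
34.5 cm = 13.58 inches; × 8.5 = 115.45 → 115 rows.

Cast on 126 stitches; work 115 rows.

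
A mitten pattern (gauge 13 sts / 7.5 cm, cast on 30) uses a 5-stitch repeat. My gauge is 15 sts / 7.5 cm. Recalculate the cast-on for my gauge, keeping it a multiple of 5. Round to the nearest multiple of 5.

CO 35 sts.

30 × 15 / 13 = 34.62.
Nearest multiple of 5: 35.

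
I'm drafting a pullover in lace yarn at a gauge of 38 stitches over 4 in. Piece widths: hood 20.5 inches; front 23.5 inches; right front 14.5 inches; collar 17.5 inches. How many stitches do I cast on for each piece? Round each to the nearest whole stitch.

hood 195; front 223; right front 138; collar 166.

Rate = 38/4 = 9.5 sts per in.
hood: 20.5 × 9.5 = 194.75 → 195.
front: 23.5 × 9.5 = 223.25 → 223.
right front: 14.5 × 9.5 = 137.75 → 138.
collar: 17.5 × 9.5 = 166.25 → 166.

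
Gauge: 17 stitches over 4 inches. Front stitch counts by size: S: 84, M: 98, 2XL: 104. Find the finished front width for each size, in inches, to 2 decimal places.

S 19.76 inches; M 23.06 inches; 2XL 24.47 inches.

17/4 = 4.25 sts per in.
S: 84 / 4.25 = 19.765 → 19.76 in.
M: 98 / 4.25 = 23.059 → 23.06 in.
2XL: 104 / 4.25 = 24.471 → 24.47 in.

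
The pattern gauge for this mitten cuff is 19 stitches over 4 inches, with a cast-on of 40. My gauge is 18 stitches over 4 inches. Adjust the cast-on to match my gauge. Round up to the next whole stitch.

CO 38 sts.

Scale factor = 18 / 19 = 0.947.
40 × 18 / 19 = 37.89 sts.
→ 38 sts.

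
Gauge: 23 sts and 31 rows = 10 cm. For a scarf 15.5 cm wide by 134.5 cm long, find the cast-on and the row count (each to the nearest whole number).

Stitch gauge = 23/10 = 2.3 sts/cm; 15.5 × 2.3 = 35.65 → 36 sts.
Row gauge = 31/10 = 3.1 rows/cm; 134.5 × 3.1 = 416.95 → 417 rows.

Cast on 36 stitches and work 417 rows.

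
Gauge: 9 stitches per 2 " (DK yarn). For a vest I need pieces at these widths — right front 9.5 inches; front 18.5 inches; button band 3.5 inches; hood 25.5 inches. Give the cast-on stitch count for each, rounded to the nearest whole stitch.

Rate = 9/2 = 4.5 sts per in.
right front: 9.5 × 4.5 = 42.75 → 43.
front: 18.5 × 4.5 = 83.25 → 83.
button band: 3.5 × 4.5 = 15.75 → 16.
hood: 25.5 × 4.5 = 114.75 → 115.

right front 43; front 83; button band 16; hood 115.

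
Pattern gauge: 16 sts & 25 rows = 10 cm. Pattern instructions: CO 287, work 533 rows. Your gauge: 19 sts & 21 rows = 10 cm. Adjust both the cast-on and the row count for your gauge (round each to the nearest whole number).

Cast on 341 stitches; work 448 rows.

Stitches: 287 × 19/16 = 340.81 → 341.
Rows: 533 × 21/25 = 447.72 → 448.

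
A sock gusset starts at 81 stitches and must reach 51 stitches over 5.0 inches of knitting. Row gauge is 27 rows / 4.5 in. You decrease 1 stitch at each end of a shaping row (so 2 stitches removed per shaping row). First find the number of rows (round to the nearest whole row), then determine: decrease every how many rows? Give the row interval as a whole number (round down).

Decrease every 2nd row.

Rows = 5.0 × 6 = 30.0 → 30 rows.
Stitches to remove: 30 → 15 shaping rows (at 2 st each).
30 / 15 = 2.00 → every 2 rows.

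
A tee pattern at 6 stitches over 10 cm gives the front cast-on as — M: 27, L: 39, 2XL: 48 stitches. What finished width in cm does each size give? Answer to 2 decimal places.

6/10 = 0.6 sts per cm.
M: 27 / 0.6 = 45.000 → 45.00 cm.
L: 39 / 0.6 = 65.000 → 65.00 cm.
2XL: 48 / 0.6 = 80.000 → 80.00 cm.

M 45.00 cm; L 65.00 cm; 2XL 80.00 cm.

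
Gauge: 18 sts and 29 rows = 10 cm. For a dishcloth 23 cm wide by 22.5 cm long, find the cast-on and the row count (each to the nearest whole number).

Stitch gauge = 18/10 = 1.8 sts/cm; 23 × 1.8 = 41.40 → 41 sts.
Row gauge = 29/10 = 2.9 rows/cm; 22.5 × 2.9 = 65.25 → 65 rows.

Cast on 41 stitches and work 65 rows.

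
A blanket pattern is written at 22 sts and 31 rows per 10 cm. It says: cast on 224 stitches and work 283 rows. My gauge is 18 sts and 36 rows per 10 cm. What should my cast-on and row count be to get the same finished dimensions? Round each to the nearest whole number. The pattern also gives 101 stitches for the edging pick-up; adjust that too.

Stitches: 224 × 18/22 = 183.27 → 183.
Rows: 283 × 36/31 = 328.65 → 329.
edging pick-up: 101 × 18/22 = 82.64 → 83.

Cast on 183 stitches; work 329 rows; edging pick-up 83 stitches.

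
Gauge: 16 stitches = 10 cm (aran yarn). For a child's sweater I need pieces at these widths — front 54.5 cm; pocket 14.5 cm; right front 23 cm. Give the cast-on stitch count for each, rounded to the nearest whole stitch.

Rate = 16/10 = 1.6 sts per cm.
front: 54.5 × 1.6 = 87.20 → 87.
pocket: 14.5 × 1.6 = 23.20 → 23.
right front: 23 × 1.6 = 36.80 → 37.

front 87; pocket 23; right front 37.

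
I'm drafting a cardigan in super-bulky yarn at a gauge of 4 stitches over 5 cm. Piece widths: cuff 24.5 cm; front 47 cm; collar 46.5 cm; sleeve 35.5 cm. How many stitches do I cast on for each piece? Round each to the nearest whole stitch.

Rate = 4/5 = 0.8 sts per cm.
cuff: 24.5 × 0.8 = 19.60 → 20.
front: 47 × 0.8 = 37.60 → 38.
collar: 46.5 × 0.8 = 37.20 → 37.
sleeve: 35.5 × 0.8 = 28.40 → 28.

cuff 20; front 38; collar 37; sleeve 28.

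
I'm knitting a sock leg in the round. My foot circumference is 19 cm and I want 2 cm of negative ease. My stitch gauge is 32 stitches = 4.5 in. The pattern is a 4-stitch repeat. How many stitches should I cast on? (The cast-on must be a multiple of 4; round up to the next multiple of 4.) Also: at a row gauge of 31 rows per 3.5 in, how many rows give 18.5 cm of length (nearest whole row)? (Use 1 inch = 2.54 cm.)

Finished = 19 − 2 = 17 cm.
17 cm × 1/2.54 = 6.69 inches.
32/4.5 = 7.111 sts per in; 6.69 × 7.111 = 47.59 sts.
Next multiple of 4 → 48.
18.5 cm = 7.28 inches; × 8.857 = 64.51 → 65 rows.

Cast on 48 stitches; work 65 rows.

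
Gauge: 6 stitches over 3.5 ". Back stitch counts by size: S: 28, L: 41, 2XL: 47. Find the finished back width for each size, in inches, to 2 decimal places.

S 16.33 inches; L 23.92 inches; 2XL 27.42 inches.

6/3.5 = 1.714 sts per in.
S: 28 / 1.714 = 16.333 → 16.33 in.
L: 41 / 1.714 = 23.917 → 23.92 in.
2XL: 47 / 1.714 = 27.417 → 27.42 in.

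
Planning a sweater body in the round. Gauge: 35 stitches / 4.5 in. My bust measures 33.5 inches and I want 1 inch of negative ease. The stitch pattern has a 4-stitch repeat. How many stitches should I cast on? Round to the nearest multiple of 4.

CO 252 sts.

Finished = 33.5 − 1 = 32.5 inches.
35 / 4.5 = 7.778 sts/in.
32.5 × 7.778 = 252.78 sts.
Nearest multiple of 4: 252.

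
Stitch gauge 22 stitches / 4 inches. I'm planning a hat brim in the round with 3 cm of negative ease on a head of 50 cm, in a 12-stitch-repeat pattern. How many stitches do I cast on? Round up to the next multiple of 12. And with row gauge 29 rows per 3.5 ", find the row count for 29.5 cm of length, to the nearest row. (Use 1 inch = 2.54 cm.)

Finished = 50 − 3 = 47 cm.
47 cm × 1/2.54 = 18.50 inches.
22/4 = 5.5 sts per in; 18.50 × 5.5 = 101.77 sts.
Next multiple of 12 → 108.
29.5 cm = 11.61 inches; × 8.286 = 96.23 → 96 rows.

Cast on 108 stitches; work 96 rows.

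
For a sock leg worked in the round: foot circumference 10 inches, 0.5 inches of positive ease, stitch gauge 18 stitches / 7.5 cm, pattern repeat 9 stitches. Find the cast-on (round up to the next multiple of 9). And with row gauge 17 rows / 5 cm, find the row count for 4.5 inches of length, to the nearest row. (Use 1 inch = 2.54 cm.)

Finished = 10 + 0.5 = 10.5 inches.
10.5 inches × 2.54 = 26.67 cm.
18/7.5 = 2.4 sts per cm; 26.67 × 2.4 = 64.01 sts.
Next multiple of 9 → 72.
4.5 inches = 11.43 cm; × 3.4 = 38.86 → 39 rows.

Cast on 72 stitches; work 39 rows.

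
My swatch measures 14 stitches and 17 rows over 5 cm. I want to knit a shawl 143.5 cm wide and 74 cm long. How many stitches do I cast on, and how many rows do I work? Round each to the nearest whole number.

Stitch gauge = 14/5 = 2.8 sts/cm; 143.5 × 2.8 = 401.80 → 402 sts.
Row gauge = 17/5 = 3.4 rows/cm; 74 × 3.4 = 251.60 → 252 rows.

Cast on 402 stitches and work 252 rows.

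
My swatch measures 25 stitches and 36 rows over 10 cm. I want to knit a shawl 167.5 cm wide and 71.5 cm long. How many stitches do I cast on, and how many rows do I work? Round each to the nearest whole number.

Stitch gauge = 25/10 = 2.5 sts/cm; 167.5 × 2.5 = 418.75 → 419 sts.
Row gauge = 36/10 = 3.6 rows/cm; 71.5 × 3.6 = 257.40 → 257 rows.

Cast on 419 stitches and work 257 rows.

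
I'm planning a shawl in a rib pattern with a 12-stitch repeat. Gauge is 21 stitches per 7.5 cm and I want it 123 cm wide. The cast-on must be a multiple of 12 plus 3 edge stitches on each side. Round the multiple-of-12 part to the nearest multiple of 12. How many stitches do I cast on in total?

342 stitches.

21 / 7.5 = 2.8 sts per cm.
123 × 2.8 = 344.40 sts.
Less 6 edge sts → 338.40 for the repeat.
Nearest multiple of 12: 336.
Add back 6 edge sts → 342.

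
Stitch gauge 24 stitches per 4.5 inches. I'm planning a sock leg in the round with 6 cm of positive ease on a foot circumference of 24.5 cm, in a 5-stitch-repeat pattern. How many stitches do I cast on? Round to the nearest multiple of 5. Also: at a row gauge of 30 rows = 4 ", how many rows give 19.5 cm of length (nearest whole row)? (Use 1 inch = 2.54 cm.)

Finished = 24.5 + 6 = 30.5 cm.
30.5 cm × 1/2.54 = 12.01 inches.
24/4.5 = 5.333 sts per in; 12.01 × 5.333 = 64.04 sts.
Nearest multiple of 5 → 65.
19.5 cm = 7.68 inches; × 7.5 = 57.58 → 58 rows.

Cast on 65 stitches; work 58 rows.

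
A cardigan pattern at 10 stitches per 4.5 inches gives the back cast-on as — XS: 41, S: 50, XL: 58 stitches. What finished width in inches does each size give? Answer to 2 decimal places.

10/4.5 = 2.222 sts per in.
XS: 41 / 2.222 = 18.450 → 18.45 in.
S: 50 / 2.222 = 22.500 → 22.50 in.
XL: 58 / 2.222 = 26.100 → 26.10 in.

XS 18.45 inches; S 22.50 inches; XL 26.10 inches.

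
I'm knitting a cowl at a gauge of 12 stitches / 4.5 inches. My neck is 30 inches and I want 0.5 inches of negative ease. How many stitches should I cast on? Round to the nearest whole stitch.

Finished = 30 − 0.5 = 29.5 in.
12 / 4.5 = 2.667 sts per inch.
29.50 × 2.667 = 78.67 sts.
→ 79 sts.

Cast on 79 stitches.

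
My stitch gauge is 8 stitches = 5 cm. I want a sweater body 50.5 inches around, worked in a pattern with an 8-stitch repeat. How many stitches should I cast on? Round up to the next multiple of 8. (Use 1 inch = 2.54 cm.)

50.5 in = 50.5 × 2.54 = 128.27 cm.
8 / 5 = 1.6 sts/cm.
128.27 × 1.6 = 205.23 sts.
→ 208.

208 stitches.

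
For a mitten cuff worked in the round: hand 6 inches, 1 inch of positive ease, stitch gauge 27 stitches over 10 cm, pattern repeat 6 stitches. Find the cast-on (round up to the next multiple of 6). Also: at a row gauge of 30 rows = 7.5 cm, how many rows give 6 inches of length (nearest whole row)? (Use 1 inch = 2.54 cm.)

Cast on 54 stitches; work 61 rows.

Finished = 6 + 1 = 7 inches.
7 inches × 2.54 = 17.78 cm.
27/10 = 2.7 sts per cm; 17.78 × 2.7 = 48.01 sts.
Next multiple of 6 → 54.
6 inches = 15.24 cm; × 4 = 60.96 → 61 rows.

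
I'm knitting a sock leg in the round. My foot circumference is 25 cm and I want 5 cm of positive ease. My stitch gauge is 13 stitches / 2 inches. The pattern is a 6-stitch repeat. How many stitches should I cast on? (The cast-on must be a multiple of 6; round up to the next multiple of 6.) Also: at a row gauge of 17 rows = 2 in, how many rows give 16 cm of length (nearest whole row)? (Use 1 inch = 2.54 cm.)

Cast on 78 stitches; work 54 rows.

Finished = 25 + 5 = 30 cm.
30 cm × 1/2.54 = 11.81 inches.
13/2 = 6.5 sts per in; 11.81 × 6.5 = 76.77 sts.
Next multiple of 6 → 78.
16 cm = 6.30 inches; × 8.5 = 53.54 → 54 rows.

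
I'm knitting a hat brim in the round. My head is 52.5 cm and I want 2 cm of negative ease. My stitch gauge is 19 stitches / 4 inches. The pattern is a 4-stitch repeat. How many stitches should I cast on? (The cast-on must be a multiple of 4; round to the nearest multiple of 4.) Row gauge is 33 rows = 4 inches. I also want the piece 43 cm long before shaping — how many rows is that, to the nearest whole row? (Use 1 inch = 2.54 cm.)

Finished = 52.5 − 2 = 50.5 cm.
50.5 cm × 1/2.54 = 19.88 inches.
19/4 = 4.75 sts per in; 19.88 × 4.75 = 94.44 sts.
Nearest multiple of 4 → 96.
43 cm = 16.93 inches; × 8.25 = 139.67 → 140 rows.

Cast on 96 stitches; work 140 rows.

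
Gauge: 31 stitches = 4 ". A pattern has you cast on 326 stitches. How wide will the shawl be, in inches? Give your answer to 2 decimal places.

31 stitches / 4 inch = 7.75 stitches per inch.
326 / 7.75 = 42.065 inches.

42.06 inches.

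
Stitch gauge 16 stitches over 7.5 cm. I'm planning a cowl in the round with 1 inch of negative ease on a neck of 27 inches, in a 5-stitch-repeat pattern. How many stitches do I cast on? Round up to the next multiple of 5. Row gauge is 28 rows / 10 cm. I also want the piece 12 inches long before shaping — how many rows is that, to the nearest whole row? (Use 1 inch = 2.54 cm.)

Finished = 27 − 1 = 26 inches.
26 inches × 2.54 = 66.04 cm.
16/7.5 = 2.133 sts per cm; 66.04 × 2.133 = 140.89 sts.
Next multiple of 5 → 145.
12 inches = 30.48 cm; × 2.8 = 85.34 → 85 rows.

Cast on 145 stitches; work 85 rows.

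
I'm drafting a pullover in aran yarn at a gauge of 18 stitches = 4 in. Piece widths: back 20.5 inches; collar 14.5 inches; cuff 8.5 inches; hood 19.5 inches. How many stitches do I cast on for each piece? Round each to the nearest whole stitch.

back 92; collar 65; cuff 38; hood 88.

Rate = 18/4 = 4.5 sts per in.
back: 20.5 × 4.5 = 92.25 → 92.
collar: 14.5 × 4.5 = 65.25 → 65.
cuff: 8.5 × 4.5 = 38.25 → 38.
hood: 19.5 × 4.5 = 87.75 → 88.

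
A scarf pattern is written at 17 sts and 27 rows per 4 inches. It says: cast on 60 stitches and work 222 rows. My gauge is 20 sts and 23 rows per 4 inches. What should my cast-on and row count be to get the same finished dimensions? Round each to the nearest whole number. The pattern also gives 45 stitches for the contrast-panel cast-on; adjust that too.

Stitches: 60 × 20/17 = 70.59 → 71.
Rows: 222 × 23/27 = 189.11 → 189.
contrast-panel cast-on: 45 × 20/17 = 52.94 → 53.

Cast on 71 stitches; work 189 rows; contrast-panel cast-on 53 stitches.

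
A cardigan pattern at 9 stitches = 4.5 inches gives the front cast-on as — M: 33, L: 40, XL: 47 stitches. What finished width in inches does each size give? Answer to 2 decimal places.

9/4.5 = 2 sts per in.
M: 33 / 2 = 16.500 → 16.50 in.
L: 40 / 2 = 20.000 → 20.00 in.
XL: 47 / 2 = 23.500 → 23.50 in.

M 16.50 inches; L 20.00 inches; XL 23.50 inches.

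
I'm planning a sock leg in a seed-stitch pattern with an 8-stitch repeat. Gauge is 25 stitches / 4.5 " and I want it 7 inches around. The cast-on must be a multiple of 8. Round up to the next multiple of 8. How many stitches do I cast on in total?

25 / 4.5 = 5.556 sts per inch.
7 × 5.556 = 38.89 sts.
Next multiple of 8: 40.

Cast on 40 stitches.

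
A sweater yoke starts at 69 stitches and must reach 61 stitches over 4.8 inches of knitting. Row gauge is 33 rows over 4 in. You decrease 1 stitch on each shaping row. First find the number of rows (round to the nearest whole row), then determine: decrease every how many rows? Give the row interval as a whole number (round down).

Rows = 4.8 × 8.25 = 39.6 → 40 rows.
Stitches to remove: 8 → 8 shaping rows (at 1 st each).
40 / 8 = 5.00 → every 5 rows.

Decrease every 5th row.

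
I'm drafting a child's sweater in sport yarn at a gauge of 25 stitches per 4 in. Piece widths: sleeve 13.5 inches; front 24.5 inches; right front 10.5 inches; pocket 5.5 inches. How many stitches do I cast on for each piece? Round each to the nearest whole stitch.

Rate = 25/4 = 6.25 sts per in.
sleeve: 13.5 × 6.25 = 84.38 → 84.
front: 24.5 × 6.25 = 153.12 → 153.
right front: 10.5 × 6.25 = 65.62 → 66.
pocket: 5.5 × 6.25 = 34.38 → 34.

sleeve 84; front 153; right front 66; pocket 34.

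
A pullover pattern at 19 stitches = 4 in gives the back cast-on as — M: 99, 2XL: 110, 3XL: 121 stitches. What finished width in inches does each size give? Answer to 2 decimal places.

M 20.84 inches; 2XL 23.16 inches; 3XL 25.47 inches.

19/4 = 4.75 sts per in.
M: 99 / 4.75 = 20.842 → 20.84 in.
2XL: 110 / 4.75 = 23.158 → 23.16 in.
3XL: 121 / 4.75 = 25.474 → 25.47 in.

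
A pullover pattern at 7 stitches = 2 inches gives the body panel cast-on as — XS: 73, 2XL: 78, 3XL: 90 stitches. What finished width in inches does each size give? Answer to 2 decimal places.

7/2 = 3.5 sts per in.
XS: 73 / 3.5 = 20.857 → 20.86 in.
2XL: 78 / 3.5 = 22.286 → 22.29 in.
3XL: 90 / 3.5 = 25.714 → 25.71 in.

XS 20.86 inches; 2XL 22.29 inches; 3XL 25.71 inches.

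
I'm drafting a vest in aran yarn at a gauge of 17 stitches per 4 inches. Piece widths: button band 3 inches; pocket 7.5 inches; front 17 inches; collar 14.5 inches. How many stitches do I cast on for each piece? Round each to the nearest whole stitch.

Rate = 17/4 = 4.25 sts per in.
button band: 3 × 4.25 = 12.75 → 13.
pocket: 7.5 × 4.25 = 31.88 → 32.
front: 17 × 4.25 = 72.25 → 72.
collar: 14.5 × 4.25 = 61.62 → 62.

button band 13; pocket 32; front 72; collar 62.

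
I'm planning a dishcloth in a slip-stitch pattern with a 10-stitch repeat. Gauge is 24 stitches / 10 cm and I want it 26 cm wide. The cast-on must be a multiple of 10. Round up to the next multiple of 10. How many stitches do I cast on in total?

70 stitches.

24 / 10 = 2.4 sts per cm.
26 × 2.4 = 62.40 sts.
Next multiple of 10: 70.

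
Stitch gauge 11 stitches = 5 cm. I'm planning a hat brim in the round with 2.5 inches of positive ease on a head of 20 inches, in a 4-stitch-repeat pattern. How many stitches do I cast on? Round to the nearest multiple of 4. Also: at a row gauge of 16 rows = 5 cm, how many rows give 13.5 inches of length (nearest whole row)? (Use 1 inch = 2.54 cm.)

Finished = 20 + 2.5 = 22.5 inches.
22.5 inches × 2.54 = 57.15 cm.
11/5 = 2.2 sts per cm; 57.15 × 2.2 = 125.73 sts.
Nearest multiple of 4 → 124.
13.5 inches = 34.29 cm; × 3.2 = 109.73 → 110 rows.

Cast on 124 stitches; work 110 rows.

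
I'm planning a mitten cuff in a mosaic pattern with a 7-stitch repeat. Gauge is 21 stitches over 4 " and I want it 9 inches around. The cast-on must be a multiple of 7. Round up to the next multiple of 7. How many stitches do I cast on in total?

21 / 4 = 5.25 sts per inch.
9 × 5.25 = 47.25 sts.
Next multiple of 7: 49.

CO 49 sts.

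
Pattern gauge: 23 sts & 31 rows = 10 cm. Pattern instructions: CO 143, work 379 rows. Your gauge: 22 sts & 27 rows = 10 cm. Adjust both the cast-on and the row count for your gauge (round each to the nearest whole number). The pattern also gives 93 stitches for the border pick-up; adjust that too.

Stitches: 143 × 22/23 = 136.78 → 137.
Rows: 379 × 27/31 = 330.10 → 330.
border pick-up: 93 × 22/23 = 88.96 → 89.

Cast on 137 stitches; work 330 rows; border pick-up 89 stitches.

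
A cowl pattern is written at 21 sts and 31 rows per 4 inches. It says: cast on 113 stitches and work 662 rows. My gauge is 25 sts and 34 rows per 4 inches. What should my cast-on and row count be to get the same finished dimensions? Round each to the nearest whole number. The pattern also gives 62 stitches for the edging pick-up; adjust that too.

Cast on 135 stitches; work 726 rows; edging pick-up 74 stitches.

Stitches: 113 × 25/21 = 134.52 → 135.
Rows: 662 × 34/31 = 726.06 → 726.
edging pick-up: 62 × 25/21 = 73.81 → 74.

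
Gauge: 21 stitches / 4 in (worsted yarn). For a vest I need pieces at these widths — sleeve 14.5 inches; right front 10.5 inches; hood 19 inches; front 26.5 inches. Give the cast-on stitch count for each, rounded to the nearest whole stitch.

sleeve 76; right front 55; hood 100; front 139.

Rate = 21/4 = 5.25 sts per in.
sleeve: 14.5 × 5.25 = 76.12 → 76.
right front: 10.5 × 5.25 = 55.12 → 55.
hood: 19 × 5.25 = 99.75 → 100.
front: 26.5 × 5.25 = 139.12 → 139.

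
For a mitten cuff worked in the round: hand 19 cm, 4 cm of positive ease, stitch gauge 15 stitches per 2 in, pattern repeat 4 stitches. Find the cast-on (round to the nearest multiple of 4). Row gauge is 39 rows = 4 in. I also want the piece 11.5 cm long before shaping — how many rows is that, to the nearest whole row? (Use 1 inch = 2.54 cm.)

Finished = 19 + 4 = 23 cm.
23 cm × 1/2.54 = 9.06 inches.
15/2 = 7.5 sts per in; 9.06 × 7.5 = 67.91 sts.
Nearest multiple of 4 → 68.
11.5 cm = 4.53 inches; × 9.75 = 44.14 → 44 rows.

Cast on 68 stitches; work 44 rows.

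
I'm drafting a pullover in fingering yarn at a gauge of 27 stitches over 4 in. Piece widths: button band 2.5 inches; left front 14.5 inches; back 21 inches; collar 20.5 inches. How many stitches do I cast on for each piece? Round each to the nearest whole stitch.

button band 17; left front 98; back 142; collar 138.

Rate = 27/4 = 6.75 sts per in.
button band: 2.5 × 6.75 = 16.88 → 17.
left front: 14.5 × 6.75 = 97.88 → 98.
back: 21 × 6.75 = 141.75 → 142.
collar: 20.5 × 6.75 = 138.38 → 138.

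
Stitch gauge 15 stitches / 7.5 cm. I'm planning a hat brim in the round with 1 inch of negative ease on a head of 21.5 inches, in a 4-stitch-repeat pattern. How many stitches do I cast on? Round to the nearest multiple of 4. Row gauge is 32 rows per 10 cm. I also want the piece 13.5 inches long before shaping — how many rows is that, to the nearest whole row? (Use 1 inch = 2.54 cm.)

Cast on 104 stitches; work 110 rows.

Finished = 21.5 − 1 = 20.5 inches.
20.5 inches × 2.54 = 52.07 cm.
15/7.5 = 2 sts per cm; 52.07 × 2 = 104.14 sts.
Nearest multiple of 4 → 104.
13.5 inches = 34.29 cm; × 3.2 = 109.73 → 110 rows.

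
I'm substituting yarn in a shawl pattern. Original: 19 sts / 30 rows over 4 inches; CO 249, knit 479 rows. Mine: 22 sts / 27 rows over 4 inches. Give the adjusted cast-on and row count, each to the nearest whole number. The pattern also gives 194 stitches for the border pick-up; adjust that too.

Cast on 288 stitches; work 431 rows; border pick-up 225 stitches.

Stitches: 249 × 22/19 = 288.32 → 288.
Rows: 479 × 27/30 = 431.10 → 431.
border pick-up: 194 × 22/19 = 224.63 → 225.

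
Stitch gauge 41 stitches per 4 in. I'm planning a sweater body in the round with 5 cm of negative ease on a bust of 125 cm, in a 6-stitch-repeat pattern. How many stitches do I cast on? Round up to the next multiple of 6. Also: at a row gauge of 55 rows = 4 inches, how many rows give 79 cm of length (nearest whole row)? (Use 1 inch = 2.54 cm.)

Cast on 486 stitches; work 428 rows.

Finished = 125 − 5 = 120 cm.
120 cm × 1/2.54 = 47.24 inches.
41/4 = 10.25 sts per in; 47.24 × 10.25 = 484.25 sts.
Next multiple of 6 → 486.
79 cm = 31.10 inches; × 13.75 = 427.66 → 428 rows.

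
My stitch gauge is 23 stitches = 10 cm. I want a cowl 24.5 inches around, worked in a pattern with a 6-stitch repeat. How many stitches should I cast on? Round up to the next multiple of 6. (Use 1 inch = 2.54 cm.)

24.5 in = 24.5 × 2.54 = 62.23 cm.
23 / 10 = 2.3 sts/cm.
62.23 × 2.3 = 143.13 sts.
→ 144.

Cast on 144 stitches.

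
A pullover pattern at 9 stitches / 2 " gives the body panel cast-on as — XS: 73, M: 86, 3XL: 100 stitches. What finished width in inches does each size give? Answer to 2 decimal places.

9/2 = 4.5 sts per in.
XS: 73 / 4.5 = 16.222 → 16.22 in.
M: 86 / 4.5 = 19.111 → 19.11 in.
3XL: 100 / 4.5 = 22.222 → 22.22 in.

XS 16.22 inches; M 19.11 inches; 3XL 22.22 inches.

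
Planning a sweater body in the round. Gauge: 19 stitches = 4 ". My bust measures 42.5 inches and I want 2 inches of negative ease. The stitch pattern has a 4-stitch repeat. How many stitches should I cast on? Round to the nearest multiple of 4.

192 stitches.

Finished = 42.5 − 2 = 40.5 inches.
19 / 4 = 4.75 sts/in.
40.5 × 4.75 = 192.38 sts.
Nearest multiple of 4: 192.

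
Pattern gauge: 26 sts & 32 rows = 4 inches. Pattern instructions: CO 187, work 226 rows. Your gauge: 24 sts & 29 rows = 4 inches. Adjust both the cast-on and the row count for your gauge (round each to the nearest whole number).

Stitches: 187 × 24/26 = 172.62 → 173.
Rows: 226 × 29/32 = 204.81 → 205.

Cast on 173 stitches; work 205 rows.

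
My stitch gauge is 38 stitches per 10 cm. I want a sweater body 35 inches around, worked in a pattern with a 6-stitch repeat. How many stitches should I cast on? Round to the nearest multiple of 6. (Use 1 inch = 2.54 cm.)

35 in = 35 × 2.54 = 88.90 cm.
38 / 10 = 3.8 sts/cm.
88.90 × 3.8 = 337.82 sts.
→ 336.

Cast on 336 stitches.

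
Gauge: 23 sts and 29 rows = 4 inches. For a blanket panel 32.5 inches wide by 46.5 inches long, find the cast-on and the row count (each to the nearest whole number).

Stitch gauge = 23/4 = 5.75 sts/in; 32.5 × 5.75 = 186.88 → 187 sts.
Row gauge = 29/4 = 7.25 rows/in; 46.5 × 7.25 = 337.12 → 337 rows.

Cast on 187 stitches and work 337 rows.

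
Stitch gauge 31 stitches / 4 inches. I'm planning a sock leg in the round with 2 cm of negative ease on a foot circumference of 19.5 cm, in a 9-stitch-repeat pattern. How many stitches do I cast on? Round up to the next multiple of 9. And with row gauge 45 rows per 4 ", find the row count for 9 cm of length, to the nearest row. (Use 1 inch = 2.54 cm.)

Cast on 54 stitches; work 40 rows.

Finished = 19.5 − 2 = 17.5 cm.
17.5 cm × 1/2.54 = 6.89 inches.
31/4 = 7.75 sts per in; 6.89 × 7.75 = 53.40 sts.
Next multiple of 9 → 54.
9 cm = 3.54 inches; × 11.25 = 39.86 → 40 rows.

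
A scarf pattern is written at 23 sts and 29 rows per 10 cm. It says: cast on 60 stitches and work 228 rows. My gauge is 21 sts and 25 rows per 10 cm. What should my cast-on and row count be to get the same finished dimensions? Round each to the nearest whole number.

Stitches: 60 × 21/23 = 54.78 → 55.
Rows: 228 × 25/29 = 196.55 → 197.

Cast on 55 stitches; work 197 rows.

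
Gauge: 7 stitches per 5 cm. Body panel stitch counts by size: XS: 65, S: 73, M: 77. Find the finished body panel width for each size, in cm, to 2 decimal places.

7/5 = 1.4 sts per cm.
XS: 65 / 1.4 = 46.429 → 46.43 cm.
S: 73 / 1.4 = 52.143 → 52.14 cm.
M: 77 / 1.4 = 55.000 → 55.00 cm.

XS 46.43 cm; S 52.14 cm; M 55.00 cm.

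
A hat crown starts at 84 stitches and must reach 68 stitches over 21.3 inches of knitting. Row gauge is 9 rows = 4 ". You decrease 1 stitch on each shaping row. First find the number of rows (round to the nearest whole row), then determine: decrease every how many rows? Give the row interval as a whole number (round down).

Decrease every 3rd row.

Rows = 21.3 × 2.25 = 47.9 → 48 rows.
Stitches to remove: 16 → 16 shaping rows (at 1 st each).
48 / 16 = 3.00 → every 3 rows.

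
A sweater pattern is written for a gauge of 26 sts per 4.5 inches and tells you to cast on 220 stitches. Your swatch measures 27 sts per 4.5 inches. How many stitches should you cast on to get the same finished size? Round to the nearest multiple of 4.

Scale factor = 27 / 26 = 1.038.
220 × 27 / 26 = 228.46 sts.
→ 228 sts.

Cast on 228 stitches.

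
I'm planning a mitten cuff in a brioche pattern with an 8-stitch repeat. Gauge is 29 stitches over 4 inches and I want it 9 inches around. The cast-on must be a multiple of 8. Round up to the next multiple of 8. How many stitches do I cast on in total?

72 stitches.

29 / 4 = 7.25 sts per inch.
9 × 7.25 = 65.25 sts.
Next multiple of 8: 72.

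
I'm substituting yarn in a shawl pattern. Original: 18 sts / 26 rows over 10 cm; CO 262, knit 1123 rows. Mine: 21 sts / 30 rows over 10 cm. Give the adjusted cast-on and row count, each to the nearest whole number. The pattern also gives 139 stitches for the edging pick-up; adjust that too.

Stitches: 262 × 21/18 = 305.67 → 306.
Rows: 1123 × 30/26 = 1295.77 → 1296.
edging pick-up: 139 × 21/18 = 162.17 → 162.

Cast on 306 stitches; work 1296 rows; edging pick-up 162 stitches.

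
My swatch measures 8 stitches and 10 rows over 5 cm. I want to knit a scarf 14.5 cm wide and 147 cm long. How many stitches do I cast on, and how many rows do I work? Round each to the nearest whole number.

Cast on 23 stitches and work 294 rows.

Stitch gauge = 8/5 = 1.6 sts/cm; 14.5 × 1.6 = 23.20 → 23 sts.
Row gauge = 10/5 = 2 rows/cm; 147 × 2 = 294.00 → 294 rows.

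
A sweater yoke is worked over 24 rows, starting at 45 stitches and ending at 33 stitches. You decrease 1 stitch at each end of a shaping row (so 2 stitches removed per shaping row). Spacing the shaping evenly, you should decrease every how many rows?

Stitches to remove: |33 − 45| = 12.
Shaping rows needed: 12 / 2 = 6.
24 rows / 6 = every 4 rows.

Decrease every 4th row.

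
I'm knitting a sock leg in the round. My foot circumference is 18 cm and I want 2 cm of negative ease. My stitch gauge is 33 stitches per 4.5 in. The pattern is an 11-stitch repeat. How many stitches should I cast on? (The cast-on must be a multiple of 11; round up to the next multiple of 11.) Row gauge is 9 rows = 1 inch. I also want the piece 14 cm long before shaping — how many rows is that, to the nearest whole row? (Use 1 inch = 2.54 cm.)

Cast on 55 stitches; work 50 rows.

Finished = 18 − 2 = 16 cm.
16 cm × 1/2.54 = 6.30 inches.
33/4.5 = 7.333 sts per in; 6.30 × 7.333 = 46.19 sts.
Next multiple of 11 → 55.
14 cm = 5.51 inches; × 9 = 49.61 → 50 rows.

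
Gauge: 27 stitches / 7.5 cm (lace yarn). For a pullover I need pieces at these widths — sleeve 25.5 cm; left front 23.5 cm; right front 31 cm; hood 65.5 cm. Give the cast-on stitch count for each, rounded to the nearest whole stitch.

sleeve 92; left front 85; right front 112; hood 236.

Rate = 27/7.5 = 3.6 sts per cm.
sleeve: 25.5 × 3.6 = 91.80 → 92.
left front: 23.5 × 3.6 = 84.60 → 85.
right front: 31 × 3.6 = 111.60 → 112.
hood: 65.5 × 3.6 = 235.80 → 236.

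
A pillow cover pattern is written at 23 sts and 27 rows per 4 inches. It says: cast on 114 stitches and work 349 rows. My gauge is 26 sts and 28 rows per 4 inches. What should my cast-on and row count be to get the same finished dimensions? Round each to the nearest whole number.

Cast on 129 stitches; work 362 rows.

Stitches: 114 × 26/23 = 128.87 → 129.
Rows: 349 × 28/27 = 361.93 → 362.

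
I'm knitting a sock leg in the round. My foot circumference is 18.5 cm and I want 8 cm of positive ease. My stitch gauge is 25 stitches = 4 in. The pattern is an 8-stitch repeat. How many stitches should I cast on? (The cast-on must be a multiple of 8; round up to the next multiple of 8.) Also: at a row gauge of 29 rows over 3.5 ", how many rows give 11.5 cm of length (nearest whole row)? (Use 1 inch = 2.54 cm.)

Finished = 18.5 + 8 = 26.5 cm.
26.5 cm × 1/2.54 = 10.43 inches.
25/4 = 6.25 sts per in; 10.43 × 6.25 = 65.21 sts.
Next multiple of 8 → 72.
11.5 cm = 4.53 inches; × 8.286 = 37.51 → 38 rows.

Cast on 72 stitches; work 38 rows.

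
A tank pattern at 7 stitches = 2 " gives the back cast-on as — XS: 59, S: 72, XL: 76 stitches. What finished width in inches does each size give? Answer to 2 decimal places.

7/2 = 3.5 sts per in.
XS: 59 / 3.5 = 16.857 → 16.86 in.
S: 72 / 3.5 = 20.571 → 20.57 in.
XL: 76 / 3.5 = 21.714 → 21.71 in.

XS 16.86 inches; S 20.57 inches; XL 21.71 inches.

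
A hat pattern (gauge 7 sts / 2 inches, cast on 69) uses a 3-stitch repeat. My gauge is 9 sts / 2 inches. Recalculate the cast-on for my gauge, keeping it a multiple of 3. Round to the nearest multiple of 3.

90 stitches.

69 × 9 / 7 = 88.71.
Nearest multiple of 3: 90.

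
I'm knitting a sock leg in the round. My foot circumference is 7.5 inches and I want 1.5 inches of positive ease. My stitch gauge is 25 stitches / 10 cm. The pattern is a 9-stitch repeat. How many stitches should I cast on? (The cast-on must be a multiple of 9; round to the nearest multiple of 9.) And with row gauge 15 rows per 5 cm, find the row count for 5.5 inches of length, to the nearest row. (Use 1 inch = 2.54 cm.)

Cast on 54 stitches; work 42 rows.

Finished = 7.5 + 1.5 = 9 inches.
9 inches × 2.54 = 22.86 cm.
25/10 = 2.5 sts per cm; 22.86 × 2.5 = 57.15 sts.
Nearest multiple of 9 → 54.
5.5 inches = 13.97 cm; × 3 = 41.91 → 42 rows.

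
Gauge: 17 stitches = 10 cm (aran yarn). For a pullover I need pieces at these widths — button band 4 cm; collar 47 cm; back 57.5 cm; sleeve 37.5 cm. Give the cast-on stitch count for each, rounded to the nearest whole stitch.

Rate = 17/10 = 1.7 sts per cm.
button band: 4 × 1.7 = 6.80 → 7.
collar: 47 × 1.7 = 79.90 → 80.
back: 57.5 × 1.7 = 97.75 → 98.
sleeve: 37.5 × 1.7 = 63.75 → 64.

button band 7; collar 80; back 98; sleeve 64.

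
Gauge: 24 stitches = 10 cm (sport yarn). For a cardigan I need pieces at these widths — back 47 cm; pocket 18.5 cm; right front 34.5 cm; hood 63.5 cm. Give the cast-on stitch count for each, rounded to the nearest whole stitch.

back 113; pocket 44; right front 83; hood 152.

Rate = 24/10 = 2.4 sts per cm.
back: 47 × 2.4 = 112.80 → 113.
pocket: 18.5 × 2.4 = 44.40 → 44.
right front: 34.5 × 2.4 = 82.80 → 83.
hood: 63.5 × 2.4 = 152.40 → 152.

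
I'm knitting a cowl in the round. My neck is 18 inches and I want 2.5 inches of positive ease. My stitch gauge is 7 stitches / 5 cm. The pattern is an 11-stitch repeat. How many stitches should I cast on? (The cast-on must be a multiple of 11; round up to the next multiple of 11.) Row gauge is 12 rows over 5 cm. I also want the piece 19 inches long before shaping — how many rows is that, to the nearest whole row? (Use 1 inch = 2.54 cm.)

Finished = 18 + 2.5 = 20.5 inches.
20.5 inches × 2.54 = 52.07 cm.
7/5 = 1.4 sts per cm; 52.07 × 1.4 = 72.90 sts.
Next multiple of 11 → 77.
19 inches = 48.26 cm; × 2.4 = 115.82 → 116 rows.

Cast on 77 stitches; work 116 rows.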